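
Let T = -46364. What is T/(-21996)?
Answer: 11591/5499 ≈ 2.1078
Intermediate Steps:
T/(-21996) = -46364/(-21996) = -46364*(-1/21996) = 11591/5499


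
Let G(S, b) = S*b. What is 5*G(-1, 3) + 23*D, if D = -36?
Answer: -843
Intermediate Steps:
5*G(-1, 3) + 23*D = 5*(-1*3) + 23*(-36) = 5*(-3) - 828 = -15 - 828 = -843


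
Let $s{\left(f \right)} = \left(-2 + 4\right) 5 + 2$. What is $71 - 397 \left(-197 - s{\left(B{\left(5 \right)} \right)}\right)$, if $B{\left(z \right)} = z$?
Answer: $83044$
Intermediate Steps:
$s{\left(f \right)} = 12$ ($s{\left(f \right)} = 2 \cdot 5 + 2 = 10 + 2 = 12$)
$71 - 397 \left(-197 - s{\left(B{\left(5 \right)} \right)}\right) = 71 - 397 \left(-197 - 12\right) = 71 - -82973 = 71 + 82973 = 83044$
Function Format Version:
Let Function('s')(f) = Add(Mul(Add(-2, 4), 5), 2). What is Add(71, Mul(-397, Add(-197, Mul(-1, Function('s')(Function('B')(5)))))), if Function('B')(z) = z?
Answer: 83044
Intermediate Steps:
Function('s')(f) = 12 (Function('s')(f) = Add(Mul(2, 5), 2) = Add(10, 2) = 12)
Add(71, Mul(-397, Add(-197, Mul(-1, Function('s')(Function('B')(5)))))) = Add(71, Mul(-397, Add(-197, Mul(-1, 12)))) = Add(71, Mul(-397, Add(-197, -12))) = Add(71, Mul(-397, -209)) = Add(71, 82973) = 83044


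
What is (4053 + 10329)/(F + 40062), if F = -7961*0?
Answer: 2397/6677 ≈ 0.35899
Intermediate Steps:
F = 0
(4053 + 10329)/(F + 40062) = (4053 + 10329)/(0 + 40062) = 14382/40062 = 14382*(1/40062) = 2397/6677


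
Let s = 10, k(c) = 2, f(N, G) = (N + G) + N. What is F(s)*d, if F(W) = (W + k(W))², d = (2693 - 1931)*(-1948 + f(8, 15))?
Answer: -210348576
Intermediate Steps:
f(N, G) = G + 2*N (f(N, G) = (G + N) + N = G + 2*N)
d = -1460754 (d = (2693 - 1931)*(-1948 + (15 + 2*8)) = 762*(-1948 + (15 + 16)) = 762*(-1948 + 31) = 762*(-1917) = -1460754)
F(W) = (2 + W)² (F(W) = (W + 2)² = (2 + W)²)
F(s)*d = (2 + 10)²*(-1460754) = 12²*(-1460754) = 144*(-1460754) = -210348576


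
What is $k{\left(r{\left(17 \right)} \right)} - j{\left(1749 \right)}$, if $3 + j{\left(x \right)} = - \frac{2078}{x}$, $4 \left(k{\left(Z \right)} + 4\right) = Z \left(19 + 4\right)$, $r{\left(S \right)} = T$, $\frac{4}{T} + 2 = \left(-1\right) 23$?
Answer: $- \frac{32002}{43725} \approx -0.73189$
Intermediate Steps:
$T = - \frac{4}{25}$ ($T = \frac{4}{-2 - 23} = \frac{4}{-25} = 4 \left(- \frac{1}{25}\right) = - \frac{4}{25} \approx -0.16$)
$r{\left(S \right)} = - \frac{4}{25}$
$k{\left(Z \right)} = -4 + \frac{23 Z}{4}$ ($k{\left(Z \right)} = -4 + \frac{Z \left(19 + 4\right)}{4} = -4 + \frac{Z 23}{4} = -4 + \frac{23 Z}{4}$)
$j{\left(x \right)} = -3 - \frac{2078}{x}$
$k{\left(r{\left(17 \right)} \right)} - j{\left(1749 \right)} = \left(-4 + \frac{23}{4} \left(- \frac{4}{25}\right)\right) - \left(-3 - \frac{2078}{1749}\right) = \left(-4 - \frac{23}{25}\right) - \left(-3 - \frac{2078}{1749}\right) = - \frac{123}{25} - \left(-3 - \frac{2078}{1749}\right) = - \frac{123}{25} - - \frac{7325}{1749} = - \frac{123}{25} + \frac{7325}{1749} = - \frac{32002}{43725}$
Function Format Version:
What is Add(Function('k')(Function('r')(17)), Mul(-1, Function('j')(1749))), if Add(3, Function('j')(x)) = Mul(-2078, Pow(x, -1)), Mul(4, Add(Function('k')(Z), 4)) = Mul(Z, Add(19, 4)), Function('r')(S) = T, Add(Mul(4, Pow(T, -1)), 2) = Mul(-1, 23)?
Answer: Rational(-32002, 43725) ≈ -0.73189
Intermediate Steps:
T = Rational(-4, 25) (T = Mul(4, Pow(Add(-2, Mul(-1, 23)), -1)) = Mul(4, Pow(Add(-2, -23), -1)) = Mul(4, Pow(-25, -1)) = Mul(4, Rational(-1, 25)) = Rational(-4, 25) ≈ -0.16000)
Function('r')(S) = Rational(-4, 25)
Function('k')(Z) = Add(-4, Mul(Rational(23, 4), Z)) (Function('k')(Z) = Add(-4, Mul(Rational(1, 4), Mul(Z, Add(19, 4)))) = Add(-4, Mul(Rational(1, 4), Mul(Z, 23))) = Add(-4, Mul(Rational(1, 4), Mul(23, Z))) = Add(-4, Mul(Rational(23, 4), Z)))
Function('j')(x) = Add(-3, Mul(-2078, Pow(x, -1)))
Add(Function('k')(Function('r')(17)), Mul(-1, Function('j')(1749))) = Add(Add(-4, Mul(Rational(23, 4), Rational(-4, 25))), Mul(-1, Add(-3, Mul(-2078, Pow(1749, -1))))) = Add(Add(-4, Rational(-23, 25)), Mul(-1, Add(-3, Mul(-2078, Rational(1, 1749))))) = Add(Rational(-123, 25), Mul(-1, Add(-3, Rational(-2078, 1749)))) = Add(Rational(-123, 25), Mul(-1, Rational(-7325, 1749))) = Add(Rational(-123, 25), Rational(7325, 1749)) = Rational(-32002, 43725)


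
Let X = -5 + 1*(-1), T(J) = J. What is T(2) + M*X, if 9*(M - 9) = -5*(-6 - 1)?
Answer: -226/3 ≈ -75.333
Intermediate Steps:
X = -6 (X = -5 - 1 = -6)
M = 116/9 (M = 9 + (-5*(-6 - 1))/9 = 9 + (-5*(-7))/9 = 9 + (⅑)*35 = 9 + 35/9 = 116/9 ≈ 12.889)
T(2) + M*X = 2 + (116/9)*(-6) = 2 - 232/3 = -226/3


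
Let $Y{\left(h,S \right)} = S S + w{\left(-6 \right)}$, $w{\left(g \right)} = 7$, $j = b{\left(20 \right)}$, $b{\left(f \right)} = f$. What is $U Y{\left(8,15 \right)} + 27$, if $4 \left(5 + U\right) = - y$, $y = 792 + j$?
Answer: $-48229$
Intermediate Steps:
$j = 20$
$Y{\left(h,S \right)} = 7 + S^{2}$ ($Y{\left(h,S \right)} = S S + 7 = S^{2} + 7 = 7 + S^{2}$)
$y = 812$ ($y = 792 + 20 = 812$)
$U = -208$ ($U = -5 + \frac{\left(-1\right) 812}{4} = -5 + \frac{1}{4} \left(-812\right) = -5 - 203 = -208$)
$U Y{\left(8,15 \right)} + 27 = - 208 \left(7 + 15^{2}\right) + 27 = - 208 \left(7 + 225\right) + 27 = \left(-208\right) 232 + 27 = -48256 + 27 = -48229$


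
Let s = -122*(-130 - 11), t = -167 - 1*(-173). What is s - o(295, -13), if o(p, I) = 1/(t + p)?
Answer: 5177801/301 ≈ 17202.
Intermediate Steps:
t = 6 (t = -167 + 173 = 6)
o(p, I) = 1/(6 + p)
s = 17202 (s = -122*(-141) = 17202)
s - o(295, -13) = 17202 - 1/(6 + 295) = 17202 - 1/301 = 5177801/301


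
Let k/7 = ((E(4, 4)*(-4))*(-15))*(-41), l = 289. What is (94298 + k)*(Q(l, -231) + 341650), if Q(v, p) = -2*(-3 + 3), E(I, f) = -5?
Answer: 61632976700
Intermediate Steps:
Q(v, p) = 0 (Q(v, p) = -2*0 = 0)
k = 86100 (k = 7*((-5*(-4)*(-15))*(-41)) = 7*((20*(-15))*(-41)) = 7*(-300*(-41)) = 7*12300 = 86100)
(94298 + k)*(Q(l, -231) + 341650) = (94298 + 86100)*(0 + 341650) = 180398*341650 = 61632976700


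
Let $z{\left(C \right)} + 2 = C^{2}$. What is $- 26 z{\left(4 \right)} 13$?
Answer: $-4732$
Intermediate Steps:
$z{\left(C \right)} = -2 + C^{2}$
$- 26 z{\left(4 \right)} 13 = - 26 \left(-2 + 4^{2}\right) 13 = - 26 \left(-2 + 16\right) 13 = \left(-26\right) 14 \cdot 13 = \left(-364\right) 13 = -4732$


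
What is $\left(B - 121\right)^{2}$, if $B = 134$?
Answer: $169$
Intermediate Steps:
$\left(B - 121\right)^{2} = \left(134 - 121\right)^{2} = 13^{2} = 169$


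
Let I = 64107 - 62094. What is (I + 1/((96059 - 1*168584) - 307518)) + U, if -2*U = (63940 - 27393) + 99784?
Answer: -50281589117/760086 ≈ -66153.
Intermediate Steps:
I = 2013
U = -136331/2 (U = -((63940 - 27393) + 99784)/2 = -(36547 + 99784)/2 = -1/2*136331 = -136331/2 ≈ -68166.)
(I + 1/((96059 - 1*168584) - 307518)) + U = (2013 + 1/((96059 - 1*168584) - 307518)) - 136331/2 = (2013 + 1/((96059 - 168584) - 307518)) - 136331/2 = (2013 + 1/(-72525 - 307518)) - 136331/2 = (2013 + 1/(-380043)) - 136331/2 = (2013 - 1/380043) - 136331/2 = 765026558/380043 - 136331/2 = -50281589117/760086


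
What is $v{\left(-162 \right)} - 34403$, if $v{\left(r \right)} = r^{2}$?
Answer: $-8159$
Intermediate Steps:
$v{\left(-162 \right)} - 34403 = \left(-162\right)^{2} - 34403 = 26244 - 34403 = -8159$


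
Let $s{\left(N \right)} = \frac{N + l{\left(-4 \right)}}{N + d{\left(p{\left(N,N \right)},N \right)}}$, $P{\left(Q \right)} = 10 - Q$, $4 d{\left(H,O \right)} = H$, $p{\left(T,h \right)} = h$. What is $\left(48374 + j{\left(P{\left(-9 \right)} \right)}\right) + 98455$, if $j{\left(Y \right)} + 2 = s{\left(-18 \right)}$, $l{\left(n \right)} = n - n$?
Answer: $\frac{734139}{5} \approx 1.4683 \cdot 10^{5}$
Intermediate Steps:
$d{\left(H,O \right)} = \frac{H}{4}$
$l{\left(n \right)} = 0$
$s{\left(N \right)} = \frac{4}{5}$ ($s{\left(N \right)} = \frac{N + 0}{N + \frac{N}{4}} = \frac{N}{\frac{5}{4} N} = N \frac{4}{5 N} = \frac{4}{5}$)
$j{\left(Y \right)} = - \frac{6}{5}$ ($j{\left(Y \right)} = -2 + \frac{4}{5} = - \frac{6}{5}$)
$\left(48374 + j{\left(P{\left(-9 \right)} \right)}\right) + 98455 = \left(48374 - \frac{6}{5}\right) + 98455 = \frac{241864}{5} + 98455 = \frac{734139}{5}$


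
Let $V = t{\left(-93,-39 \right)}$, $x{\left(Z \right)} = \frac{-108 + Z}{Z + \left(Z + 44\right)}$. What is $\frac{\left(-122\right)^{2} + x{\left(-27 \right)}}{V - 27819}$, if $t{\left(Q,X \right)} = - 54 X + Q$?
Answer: $- \frac{29795}{51612} \approx -0.57729$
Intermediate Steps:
$x{\left(Z \right)} = \frac{-108 + Z}{44 + 2 Z}$ ($x{\left(Z \right)} = \frac{-108 + Z}{Z + \left(44 + Z\right)} = \frac{-108 + Z}{44 + 2 Z}$)
$t{\left(Q,X \right)} = Q - 54 X$
$V = 2013$ ($V = -93 - -2106 = -93 + 2106 = 2013$)
$\frac{\left(-122\right)^{2} + x{\left(-27 \right)}}{V - 27819} = \frac{\left(-122\right)^{2} + \frac{-108 - 27}{2 \left(22 - 27\right)}}{2013 - 27819} = \frac{14884 + \frac{1}{2} \frac{1}{-5} \left(-135\right)}{-25806} = \left(14884 + \frac{1}{2} \left(- \frac{1}{5}\right) \left(-135\right)\right) \left(- \frac{1}{25806}\right) = \left(14884 + \frac{27}{2}\right) \left(- \frac{1}{25806}\right) = \frac{29795}{2} \left(- \frac{1}{25806}\right) = - \frac{29795}{51612}$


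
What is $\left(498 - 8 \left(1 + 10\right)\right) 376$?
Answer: $154160$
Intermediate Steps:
$\left(498 - 8 \left(1 + 10\right)\right) 376 = \left(498 - 88\right) 376 = 410 \cdot 376 = 154160$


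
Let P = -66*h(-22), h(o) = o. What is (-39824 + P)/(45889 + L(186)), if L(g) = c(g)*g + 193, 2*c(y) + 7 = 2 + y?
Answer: -38372/62915 ≈ -0.60990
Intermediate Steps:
c(y) = -5/2 + y/2 (c(y) = -7/2 + (2 + y)/2 = -7/2 + (1 + y/2) = -5/2 + y/2)
P = 1452 (P = -66*(-22) = 1452)
L(g) = 193 + g*(-5/2 + g/2) (L(g) = (-5/2 + g/2)*g + 193 = g*(-5/2 + g/2) + 193 = 193 + g*(-5/2 + g/2))
(-39824 + P)/(45889 + L(186)) = (-39824 + 1452)/(45889 + (193 + (1/2)*186*(-5 + 186))) = -38372/(45889 + (193 + (1/2)*186*181)) = -38372/(45889 + (193 + 16833)) = -38372/(45889 + 17026) = -38372/62915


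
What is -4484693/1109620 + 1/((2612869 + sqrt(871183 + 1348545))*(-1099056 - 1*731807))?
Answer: -8008029386512904077547761/1981377447210319420993140 + 4*sqrt(138733)/12499452182253596679 ≈ -4.0416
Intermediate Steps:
-4484693/1109620 + 1/((2612869 + sqrt(871183 + 1348545))*(-1099056 - 1*731807)) = -4484693*1/1109620 + 1/((2612869 + sqrt(2219728))*(-1099056 - 731807)) = -4484693/1109620 + 1/((2612869 + 4*sqrt(138733))*(-1830863)) = -4484693/1109620 - 1/1830863/(2612869 + 4*sqrt(138733)) = -4484693/1109620 - 1/(1830863*(2612869 + 4*sqrt(138733)))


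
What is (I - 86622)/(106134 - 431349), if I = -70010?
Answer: 156632/325215 ≈ 0.48163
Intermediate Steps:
(I - 86622)/(106134 - 431349) = (-70010 - 86622)/(106134 - 431349) = -156632/(-325215) = -156632*(-1/325215) = 156632/325215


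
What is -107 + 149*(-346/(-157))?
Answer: 34755/157 ≈ 221.37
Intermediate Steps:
-107 + 149*(-346/(-157)) = -107 + 149*(-346*(-1/157)) = -107 + 149*(346/157) = -107 + 51554/157 = 34755/157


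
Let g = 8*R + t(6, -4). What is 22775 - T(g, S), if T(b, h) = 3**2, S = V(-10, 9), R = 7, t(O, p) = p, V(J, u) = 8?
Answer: 22766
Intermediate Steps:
S = 8
g = 52 (g = 8*7 - 4 = 56 - 4 = 52)
T(b, h) = 9
22775 - T(g, S) = 22775 - 1*9 = 22775 - 9 = 22766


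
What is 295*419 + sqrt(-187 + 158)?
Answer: 123605 + I*sqrt(29) ≈ 1.2361e+5 + 5.3852*I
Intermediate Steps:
295*419 + sqrt(-187 + 158) = 123605 + sqrt(-29) = 123605 + I*sqrt(29)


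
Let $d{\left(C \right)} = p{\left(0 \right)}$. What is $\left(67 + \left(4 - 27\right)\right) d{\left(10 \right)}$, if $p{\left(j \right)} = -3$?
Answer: $-132$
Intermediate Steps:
$d{\left(C \right)} = -3$
$\left(67 + \left(4 - 27\right)\right) d{\left(10 \right)} = \left(67 + \left(4 - 27\right)\right) \left(-3\right) = \left(67 - 23\right) \left(-3\right) = 44 \left(-3\right) = -132$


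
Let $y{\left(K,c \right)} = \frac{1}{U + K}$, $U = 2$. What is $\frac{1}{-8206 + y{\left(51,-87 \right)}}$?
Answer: $- \frac{53}{434917} \approx -0.00012186$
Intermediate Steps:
$y{\left(K,c \right)} = \frac{1}{2 + K}$
$\frac{1}{-8206 + y{\left(51,-87 \right)}} = \frac{1}{-8206 + \frac{1}{2 + 51}} = \frac{1}{-8206 + \frac{1}{53}} = \frac{1}{- \frac{434917}{53}} = - \frac{53}{434917}$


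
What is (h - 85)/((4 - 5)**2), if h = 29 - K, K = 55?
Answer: -111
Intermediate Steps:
h = -26 (h = 29 - 1*55 = 29 - 55 = -26)
(h - 85)/((4 - 5)**2) = (-26 - 85)/((4 - 5)**2) = -111/(-1)**2 = -111/1 = 1*(-111) = -111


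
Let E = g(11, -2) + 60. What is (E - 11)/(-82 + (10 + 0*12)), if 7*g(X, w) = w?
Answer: -341/504 ≈ -0.67659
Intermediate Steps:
g(X, w) = w/7
E = 418/7 (E = (1/7)*(-2) + 60 = -2/7 + 60 = 418/7 ≈ 59.714)
(E - 11)/(-82 + (10 + 0*12)) = (418/7 - 11)/(-82 + (10 + 0*12)) = 341/(7*(-82 + (10 + 0))) = 341/(7*(-82 + 10)) = (341/7)/(-72) = (341/7)*(-1/72) = -341/504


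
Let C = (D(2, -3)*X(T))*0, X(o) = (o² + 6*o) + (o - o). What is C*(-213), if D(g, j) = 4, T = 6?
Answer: 0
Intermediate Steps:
X(o) = o² + 6*o (X(o) = (o² + 6*o) + 0 = o² + 6*o)
C = 0 (C = (4*(6*(6 + 6)))*0 = (4*(6*12))*0 = (4*72)*0 = 288*0 = 0)
C*(-213) = 0*(-213) = 0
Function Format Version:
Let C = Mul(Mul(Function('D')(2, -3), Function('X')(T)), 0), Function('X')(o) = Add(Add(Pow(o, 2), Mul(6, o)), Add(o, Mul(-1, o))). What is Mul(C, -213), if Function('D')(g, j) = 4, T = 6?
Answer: 0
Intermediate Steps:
Function('X')(o) = Add(Pow(o, 2), Mul(6, o)) (Function('X')(o) = Add(Add(Pow(o, 2), Mul(6, o)), 0) = Add(Pow(o, 2), Mul(6, o)))
C = 0 (C = Mul(Mul(4, Mul(6, Add(6, 6))), 0) = Mul(Mul(4, Mul(6, 12)), 0) = Mul(Mul(4, 72), 0) = Mul(288, 0) = 0)
Mul(C, -213) = Mul(0, -213) = 0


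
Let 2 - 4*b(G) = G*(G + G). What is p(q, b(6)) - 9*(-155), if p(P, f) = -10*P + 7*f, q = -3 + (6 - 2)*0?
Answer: 2605/2 ≈ 1302.5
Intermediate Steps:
q = -3 (q = -3 + 4*0 = -3 + 0 = -3)
b(G) = ½ - G²/2 (b(G) = ½ - G*(G + G)/4 = ½ - G*2*G/4 = ½ - G²/2)
p(q, b(6)) - 9*(-155) = (-10*(-3) + 7*(½ - ½*6²)) - 9*(-155) = (30 + 7*(½ - ½*36)) + 1395 = (30 + 7*(½ - 18)) + 1395 = (30 + 7*(-35/2)) + 1395 = (30 - 245/2) + 1395 = -185/2 + 1395 = 2605/2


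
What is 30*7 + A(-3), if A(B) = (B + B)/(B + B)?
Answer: 211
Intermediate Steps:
A(B) = 1 (A(B) = (2*B)/((2*B)) = (2*B)*(1/(2*B)) = 1)
30*7 + A(-3) = 30*7 + 1 = 210 + 1 = 211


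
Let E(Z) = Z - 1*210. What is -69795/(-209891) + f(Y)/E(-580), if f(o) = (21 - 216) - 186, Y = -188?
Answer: 12282411/15073990 ≈ 0.81481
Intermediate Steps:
E(Z) = -210 + Z (E(Z) = Z - 210 = -210 + Z)
f(o) = -381 (f(o) = -195 - 186 = -381)
-69795/(-209891) + f(Y)/E(-580) = -69795/(-209891) - 381/(-210 - 580) = -69795*(-1/209891) - 381/(-790) = 6345/19081 - 381*(-1/790) = 6345/19081 + 381/790 = 12282411/15073990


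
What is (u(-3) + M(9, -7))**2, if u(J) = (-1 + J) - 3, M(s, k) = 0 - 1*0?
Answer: 49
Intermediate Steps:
M(s, k) = 0 (M(s, k) = 0 + 0 = 0)
u(J) = -4 + J
(u(-3) + M(9, -7))**2 = ((-4 - 3) + 0)**2 = (-7 + 0)**2 = (-7)**2 = 49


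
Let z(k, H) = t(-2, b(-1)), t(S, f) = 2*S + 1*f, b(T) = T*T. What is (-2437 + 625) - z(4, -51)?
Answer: -1809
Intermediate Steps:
b(T) = T²
t(S, f) = f + 2*S (t(S, f) = 2*S + f = f + 2*S)
z(k, H) = -3 (z(k, H) = (-1)² + 2*(-2) = 1 - 4 = -3)
(-2437 + 625) - z(4, -51) = (-2437 + 625) - 1*(-3) = -1812 + 3 = -1809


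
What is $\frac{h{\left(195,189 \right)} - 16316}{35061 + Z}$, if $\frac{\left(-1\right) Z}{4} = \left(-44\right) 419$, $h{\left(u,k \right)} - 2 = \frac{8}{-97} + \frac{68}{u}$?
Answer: $- \frac{308574274}{2058046575} \approx -0.14994$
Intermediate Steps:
$h{\left(u,k \right)} = \frac{186}{97} + \frac{68}{u}$ ($h{\left(u,k \right)} = 2 + \left(\frac{8}{-97} + \frac{68}{u}\right) = 2 + \left(8 \left(- \frac{1}{97}\right) + \frac{68}{u}\right) = 2 - \left(\frac{8}{97} - \frac{68}{u}\right) = \frac{186}{97} + \frac{68}{u}$)
$Z = 73744$ ($Z = - 4 \left(\left(-44\right) 419\right) = \left(-4\right) \left(-18436\right) = 73744$)
$\frac{h{\left(195,189 \right)} - 16316}{35061 + Z} = \frac{\left(\frac{186}{97} + \frac{68}{195}\right) - 16316}{35061 + 73744} = \frac{\left(\frac{186}{97} + 68 \cdot \frac{1}{195}\right) - 16316}{108805} = \left(\left(\frac{186}{97} + \frac{68}{195}\right) - 16316\right) \frac{1}{108805} = \left(\frac{42866}{18915} - 16316\right) \frac{1}{108805} = \left(- \frac{308574274}{18915}\right) \frac{1}{108805} = - \frac{308574274}{2058046575}$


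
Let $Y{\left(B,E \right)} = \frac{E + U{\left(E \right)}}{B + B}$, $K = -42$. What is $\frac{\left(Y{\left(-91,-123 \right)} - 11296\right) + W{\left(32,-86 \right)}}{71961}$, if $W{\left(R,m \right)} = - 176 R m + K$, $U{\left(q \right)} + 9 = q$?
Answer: $\frac{86088803}{13096902} \approx 6.5732$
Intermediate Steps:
$U{\left(q \right)} = -9 + q$
$W{\left(R,m \right)} = -42 - 176 R m$ ($W{\left(R,m \right)} = - 176 R m - 42 = -42 - 176 R m$)
$Y{\left(B,E \right)} = \frac{-9 + 2 E}{2 B}$ ($Y{\left(B,E \right)} = \frac{E + \left(-9 + E\right)}{B + B} = \frac{-9 + 2 E}{2 B}$)
$\frac{\left(Y{\left(-91,-123 \right)} - 11296\right) + W{\left(32,-86 \right)}}{71961} = \frac{\left(\frac{- \frac{9}{2} - 123}{-91} - 11296\right) - \left(42 + 5632 \left(-86\right)\right)}{71961} = \left(\left(\left(- \frac{1}{91}\right) \left(- \frac{255}{2}\right) - 11296\right) + \left(-42 + 484352\right)\right) \frac{1}{71961} = \left(\left(\frac{255}{182} - 11296\right) + 484310\right) \frac{1}{71961} = \left(- \frac{2055617}{182} + 484310\right) \frac{1}{71961} = \frac{86088803}{182} \cdot \frac{1}{71961} = \frac{86088803}{13096902}$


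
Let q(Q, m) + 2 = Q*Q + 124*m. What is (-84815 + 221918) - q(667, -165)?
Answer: -287324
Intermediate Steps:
q(Q, m) = -2 + Q² + 124*m (q(Q, m) = -2 + (Q*Q + 124*m) = -2 + (Q² + 124*m) = -2 + Q² + 124*m)
(-84815 + 221918) - q(667, -165) = (-84815 + 221918) - (-2 + 667² + 124*(-165)) = 137103 - (-2 + 444889 - 20460) = 137103 - 1*424427 = 137103 - 424427 = -287324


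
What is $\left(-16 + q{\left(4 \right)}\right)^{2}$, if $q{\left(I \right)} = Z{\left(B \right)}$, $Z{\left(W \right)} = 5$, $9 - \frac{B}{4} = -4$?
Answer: $121$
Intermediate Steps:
$B = 52$ ($B = 36 - -16 = 36 + 16 = 52$)
$q{\left(I \right)} = 5$
$\left(-16 + q{\left(4 \right)}\right)^{2} = \left(-16 + 5\right)^{2} = \left(-11\right)^{2} = 121$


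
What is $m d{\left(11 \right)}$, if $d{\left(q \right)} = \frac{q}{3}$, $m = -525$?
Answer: $-1925$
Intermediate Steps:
$d{\left(q \right)} = \frac{q}{3}$ ($d{\left(q \right)} = q \frac{1}{3} = \frac{q}{3}$)
$m d{\left(11 \right)} = - 525 \cdot \frac{1}{3} \cdot 11 = \left(-525\right) \frac{11}{3} = -1925$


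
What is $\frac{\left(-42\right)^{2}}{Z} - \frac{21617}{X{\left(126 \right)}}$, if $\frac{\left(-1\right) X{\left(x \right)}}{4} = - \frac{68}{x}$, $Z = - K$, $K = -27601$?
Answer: $- \frac{5369823081}{536248} \approx -10014.0$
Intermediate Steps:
$Z = 27601$ ($Z = \left(-1\right) \left(-27601\right) = 27601$)
$X{\left(x \right)} = \frac{272}{x}$ ($X{\left(x \right)} = - 4 \left(- \frac{68}{x}\right) = \frac{272}{x}$)
$\frac{\left(-42\right)^{2}}{Z} - \frac{21617}{X{\left(126 \right)}} = \frac{\left(-42\right)^{2}}{27601} - \frac{21617}{272 \cdot \frac{1}{126}} = 1764 \cdot \frac{1}{27601} - \frac{21617}{272 \cdot \frac{1}{126}} = \frac{252}{3943} - \frac{21617}{\frac{136}{63}} = \frac{252}{3943} - \frac{1361871}{136} = - \frac{5369823081}{536248}$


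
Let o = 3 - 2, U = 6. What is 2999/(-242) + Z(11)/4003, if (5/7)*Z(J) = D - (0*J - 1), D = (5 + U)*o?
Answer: -60004657/4843630 ≈ -12.388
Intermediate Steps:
o = 1
D = 11 (D = (5 + 6)*1 = 11*1 = 11)
Z(J) = 84/5 (Z(J) = 7*(11 - (0*J - 1))/5 = 7*(11 - (0 - 1))/5 = 7*(11 - 1*(-1))/5 = 7*(11 + 1)/5 = (7/5)*12 = 84/5)
2999/(-242) + Z(11)/4003 = 2999/(-242) + (84/5)/4003 = 2999*(-1/242) + (84/5)*(1/4003) = -2999/242 + 84/20015 = -60004657/4843630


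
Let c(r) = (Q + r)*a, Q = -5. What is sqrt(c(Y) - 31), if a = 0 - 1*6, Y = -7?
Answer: sqrt(41) ≈ 6.4031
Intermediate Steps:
a = -6 (a = 0 - 6 = -6)
c(r) = 30 - 6*r (c(r) = (-5 + r)*(-6) = 30 - 6*r)
sqrt(c(Y) - 31) = sqrt((30 - 6*(-7)) - 31) = sqrt((30 + 42) - 31) = sqrt(72 - 31) = sqrt(41)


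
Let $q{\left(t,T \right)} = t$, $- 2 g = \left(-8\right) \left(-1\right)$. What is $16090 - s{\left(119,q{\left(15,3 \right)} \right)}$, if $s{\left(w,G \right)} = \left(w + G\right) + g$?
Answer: $15960$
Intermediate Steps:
$g = -4$ ($g = - \frac{\left(-8\right) \left(-1\right)}{2} = \left(- \frac{1}{2}\right) 8 = -4$)
$s{\left(w,G \right)} = -4 + G + w$ ($s{\left(w,G \right)} = \left(w + G\right) - 4 = \left(G + w\right) - 4 = -4 + G + w$)
$16090 - s{\left(119,q{\left(15,3 \right)} \right)} = 16090 - \left(-4 + 15 + 119\right) = 16090 - 130 = 15960$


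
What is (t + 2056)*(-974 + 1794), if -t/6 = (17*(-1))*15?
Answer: 2940520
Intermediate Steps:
t = 1530 (t = -6*17*(-1)*15 = -(-102)*15 = -6*(-255) = 1530)
(t + 2056)*(-974 + 1794) = (1530 + 2056)*(-974 + 1794) = 3586*820 = 2940520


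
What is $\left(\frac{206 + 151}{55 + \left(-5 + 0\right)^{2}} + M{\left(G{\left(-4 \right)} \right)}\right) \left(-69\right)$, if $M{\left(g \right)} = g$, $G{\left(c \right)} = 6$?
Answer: $- \frac{57753}{80} \approx -721.91$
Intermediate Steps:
$\left(\frac{206 + 151}{55 + \left(-5 + 0\right)^{2}} + M{\left(G{\left(-4 \right)} \right)}\right) \left(-69\right) = \left(\frac{206 + 151}{55 + \left(-5 + 0\right)^{2}} + 6\right) \left(-69\right) = \left(\frac{357}{55 + \left(-5\right)^{2}} + 6\right) \left(-69\right) = \left(\frac{357}{55 + 25} + 6\right) \left(-69\right) = \left(\frac{357}{80} + 6\right) \left(-69\right) = \frac{837}{80} \left(-69\right) = - \frac{57753}{80}$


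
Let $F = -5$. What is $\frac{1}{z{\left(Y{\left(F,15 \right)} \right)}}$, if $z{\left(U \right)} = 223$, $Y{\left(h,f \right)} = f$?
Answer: $\frac{1}{223} \approx 0.0044843$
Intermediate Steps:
$\frac{1}{z{\left(Y{\left(F,15 \right)} \right)}} = \frac{1}{223}$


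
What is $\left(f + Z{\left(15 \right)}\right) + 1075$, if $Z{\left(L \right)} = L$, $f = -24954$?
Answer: $-23864$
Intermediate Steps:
$\left(f + Z{\left(15 \right)}\right) + 1075 = \left(-24954 + 15\right) + 1075 = -24939 + 1075 = -23864$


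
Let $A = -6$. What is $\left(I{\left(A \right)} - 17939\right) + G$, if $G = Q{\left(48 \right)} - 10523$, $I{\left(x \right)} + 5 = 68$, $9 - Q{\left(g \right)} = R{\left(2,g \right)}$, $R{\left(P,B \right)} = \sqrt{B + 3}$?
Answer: $-28390 - \sqrt{51} \approx -28397.0$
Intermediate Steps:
$R{\left(P,B \right)} = \sqrt{3 + B}$
$Q{\left(g \right)} = 9 - \sqrt{3 + g}$
$I{\left(x \right)} = 63$ ($I{\left(x \right)} = -5 + 68 = 63$)
$G = -10514 - \sqrt{51}$ ($G = \left(9 - \sqrt{3 + 48}\right) - 10523 = \left(9 - \sqrt{51}\right) - 10523 = -10514 - \sqrt{51} \approx -10521.0$)
$\left(I{\left(A \right)} - 17939\right) + G = \left(63 - 17939\right) - \left(10514 + \sqrt{51}\right) = -17876 - \left(10514 + \sqrt{51}\right) = -28390 - \sqrt{51}$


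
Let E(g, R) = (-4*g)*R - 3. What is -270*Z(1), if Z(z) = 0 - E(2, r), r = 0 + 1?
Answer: -2970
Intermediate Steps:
r = 1
E(g, R) = -3 - 4*R*g (E(g, R) = -4*R*g - 3 = -3 - 4*R*g)
Z(z) = 11 (Z(z) = 0 - (-3 - 4*1*2) = 0 - (-3 - 8) = 0 - 1*(-11) = 0 + 11 = 11)
-270*Z(1) = -270*11 = -2970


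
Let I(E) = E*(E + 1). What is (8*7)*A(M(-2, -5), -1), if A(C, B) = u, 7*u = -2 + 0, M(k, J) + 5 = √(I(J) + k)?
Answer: -16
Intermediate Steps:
I(E) = E*(1 + E)
M(k, J) = -5 + √(k + J*(1 + J)) (M(k, J) = -5 + √(J*(1 + J) + k) = -5 + √(k + J*(1 + J)))
u = -2/7 (u = (-2 + 0)/7 = (⅐)*(-2) = -2/7 ≈ -0.28571)
A(C, B) = -2/7
(8*7)*A(M(-2, -5), -1) = (8*7)*(-2/7) = 56*(-2/7) = -16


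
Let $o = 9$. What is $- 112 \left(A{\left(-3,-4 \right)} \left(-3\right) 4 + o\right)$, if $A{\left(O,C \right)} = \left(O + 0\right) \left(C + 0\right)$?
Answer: $15120$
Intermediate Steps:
$A{\left(O,C \right)} = C O$ ($A{\left(O,C \right)} = O C = C O$)
$- 112 \left(A{\left(-3,-4 \right)} \left(-3\right) 4 + o\right) = - 112 \left(\left(-4\right) \left(-3\right) \left(-3\right) 4 + 9\right) = - 112 \left(12 \left(-3\right) 4 + 9\right) = - 112 \left(\left(-36\right) 4 + 9\right) = - 112 \left(-144 + 9\right) = \left(-112\right) \left(-135\right) = 15120$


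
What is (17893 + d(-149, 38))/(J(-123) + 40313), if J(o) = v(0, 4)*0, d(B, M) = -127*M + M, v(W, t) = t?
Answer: 13105/40313 ≈ 0.32508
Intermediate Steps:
d(B, M) = -126*M
J(o) = 0 (J(o) = 4*0 = 0)
(17893 + d(-149, 38))/(J(-123) + 40313) = (17893 - 126*38)/(0 + 40313) = (17893 - 4788)/40313 = 13105*(1/40313) = 13105/40313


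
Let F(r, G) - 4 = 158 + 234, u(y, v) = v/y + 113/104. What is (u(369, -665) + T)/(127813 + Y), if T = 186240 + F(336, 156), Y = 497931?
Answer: 7162315673/24013551744 ≈ 0.29826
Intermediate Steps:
u(y, v) = 113/104 + v/y (u(y, v) = v/y + 113*(1/104) = v/y + 113/104 = 113/104 + v/y)
F(r, G) = 396 (F(r, G) = 4 + (158 + 234) = 4 + 392 = 396)
T = 186636 (T = 186240 + 396 = 186636)
(u(369, -665) + T)/(127813 + Y) = ((113/104 - 665/369) + 186636)/(127813 + 497931) = ((113/104 - 665*1/369) + 186636)/625744 = ((113/104 - 665/369) + 186636)*(1/625744) = (-27463/38376 + 186636)*(1/625744) = (7162315673/38376)*(1/625744) = 7162315673/24013551744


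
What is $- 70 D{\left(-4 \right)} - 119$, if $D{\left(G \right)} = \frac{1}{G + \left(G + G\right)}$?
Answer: $- \frac{679}{6} \approx -113.17$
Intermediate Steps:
$D{\left(G \right)} = \frac{1}{3 G}$ ($D{\left(G \right)} = \frac{1}{G + 2 G} = \frac{1}{3 G}$)
$- 70 D{\left(-4 \right)} - 119 = - 70 \frac{1}{3 \left(-4\right)} - 119 = - 70 \cdot \frac{1}{3} \left(- \frac{1}{4}\right) - 119 = \left(-70\right) \left(- \frac{1}{12}\right) - 119 = \frac{35}{6} - 119 = - \frac{679}{6}$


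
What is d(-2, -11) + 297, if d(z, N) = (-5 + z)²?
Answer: 346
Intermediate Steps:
d(-2, -11) + 297 = (-5 - 2)² + 297 = (-7)² + 297 = 49 + 297 = 346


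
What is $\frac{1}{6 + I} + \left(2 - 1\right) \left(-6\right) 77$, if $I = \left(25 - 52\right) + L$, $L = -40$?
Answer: $- \frac{28183}{61} \approx -462.02$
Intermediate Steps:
$I = -67$ ($I = \left(25 - 52\right) - 40 = -27 - 40 = -67$)
$\frac{1}{6 + I} + \left(2 - 1\right) \left(-6\right) 77 = \frac{1}{6 - 67} + \left(2 - 1\right) \left(-6\right) 77 = \frac{1}{-61} + 1 \left(-6\right) 77 = - \frac{1}{61} - 462 = - \frac{28183}{61}$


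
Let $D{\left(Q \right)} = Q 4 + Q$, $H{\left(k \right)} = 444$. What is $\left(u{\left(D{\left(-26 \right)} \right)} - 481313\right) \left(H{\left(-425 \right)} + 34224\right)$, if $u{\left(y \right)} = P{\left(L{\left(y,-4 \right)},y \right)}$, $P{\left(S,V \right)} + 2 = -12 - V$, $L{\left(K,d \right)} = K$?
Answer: $-16682137596$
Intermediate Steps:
$D{\left(Q \right)} = 5 Q$ ($D{\left(Q \right)} = 4 Q + Q = 5 Q$)
$P{\left(S,V \right)} = -14 - V$ ($P{\left(S,V \right)} = -2 - \left(12 + V\right) = -14 - V$)
$u{\left(y \right)} = -14 - y$
$\left(u{\left(D{\left(-26 \right)} \right)} - 481313\right) \left(H{\left(-425 \right)} + 34224\right) = \left(\left(-14 - 5 \left(-26\right)\right) - 481313\right) \left(444 + 34224\right) = \left(\left(-14 - -130\right) - 481313\right) 34668 = \left(\left(-14 + 130\right) - 481313\right) 34668 = \left(116 - 481313\right) 34668 = \left(-481197\right) 34668 = -16682137596$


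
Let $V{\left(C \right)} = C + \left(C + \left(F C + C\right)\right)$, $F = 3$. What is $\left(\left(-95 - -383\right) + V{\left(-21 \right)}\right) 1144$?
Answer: $185328$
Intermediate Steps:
$V{\left(C \right)} = 6 C$ ($V{\left(C \right)} = C + \left(C + \left(3 C + C\right)\right) = C + \left(C + 4 C\right) = C + 5 C = 6 C$)
$\left(\left(-95 - -383\right) + V{\left(-21 \right)}\right) 1144 = \left(\left(-95 - -383\right) + 6 \left(-21\right)\right) 1144 = \left(\left(-95 + 383\right) - 126\right) 1144 = \left(288 - 126\right) 1144 = 162 \cdot 1144 = 185328$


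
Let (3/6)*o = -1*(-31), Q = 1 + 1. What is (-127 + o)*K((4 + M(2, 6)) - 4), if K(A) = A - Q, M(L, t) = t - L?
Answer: -130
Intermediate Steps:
Q = 2
o = 62 (o = 2*(-1*(-31)) = 2*31 = 62)
K(A) = -2 + A (K(A) = A - 1*2 = A - 2 = -2 + A)
(-127 + o)*K((4 + M(2, 6)) - 4) = (-127 + 62)*(-2 + ((4 + (6 - 1*2)) - 4)) = -65*(-2 + ((4 + (6 - 2)) - 4)) = -65*(-2 + ((4 + 4) - 4)) = -65*(-2 + (8 - 4)) = -65*(-2 + 4) = -65*2 = -130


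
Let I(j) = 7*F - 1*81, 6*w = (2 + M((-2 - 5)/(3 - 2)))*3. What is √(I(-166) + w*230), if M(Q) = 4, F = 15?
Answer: √714 ≈ 26.721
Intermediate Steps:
w = 3 (w = ((2 + 4)*3)/6 = (6*3)/6 = (⅙)*18 = 3)
I(j) = 24 (I(j) = 7*15 - 1*81 = 105 - 81 = 24)
√(I(-166) + w*230) = √(24 + 3*230) = √(24 + 690) = √714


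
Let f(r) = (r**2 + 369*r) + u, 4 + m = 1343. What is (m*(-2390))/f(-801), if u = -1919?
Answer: -3200210/344113 ≈ -9.2999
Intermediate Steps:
m = 1339 (m = -4 + 1343 = 1339)
f(r) = -1919 + r**2 + 369*r (f(r) = (r**2 + 369*r) - 1919 = -1919 + r**2 + 369*r)
(m*(-2390))/f(-801) = (1339*(-2390))/(-1919 + (-801)**2 + 369*(-801)) = -3200210/(-1919 + 641601 - 295569) = -3200210/344113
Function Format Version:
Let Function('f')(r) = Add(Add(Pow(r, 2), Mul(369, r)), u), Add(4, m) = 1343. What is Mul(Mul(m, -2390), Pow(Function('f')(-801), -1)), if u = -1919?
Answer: Rational(-3200210, 344113) ≈ -9.2999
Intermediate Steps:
m = 1339 (m = Add(-4, 1343) = 1339)
Function('f')(r) = Add(-1919, Pow(r, 2), Mul(369, r)) (Function('f')(r) = Add(Add(Pow(r, 2), Mul(369, r)), -1919) = Add(-1919, Pow(r, 2), Mul(369, r)))
Mul(Mul(m, -2390), Pow(Function('f')(-801), -1)) = Mul(Mul(1339, -2390), Pow(Add(-1919, Pow(-801, 2), Mul(369, -801)), -1)) = Mul(-3200210, Pow(Add(-1919, 641601, -295569), -1)) = Mul(-3200210, Pow(344113, -1)) = Mul(-3200210, Rational(1, 344113)) = Rational(-3200210, 344113)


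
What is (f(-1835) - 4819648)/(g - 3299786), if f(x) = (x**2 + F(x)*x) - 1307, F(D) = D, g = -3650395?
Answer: -1913495/6950181 ≈ -0.27532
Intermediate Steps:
f(x) = -1307 + 2*x**2 (f(x) = (x**2 + x*x) - 1307 = (x**2 + x**2) - 1307 = 2*x**2 - 1307 = -1307 + 2*x**2)
(f(-1835) - 4819648)/(g - 3299786) = ((-1307 + 2*(-1835)**2) - 4819648)/(-3650395 - 3299786) = ((-1307 + 2*3367225) - 4819648)/(-6950181) = ((-1307 + 6734450) - 4819648)*(-1/6950181) = (6733143 - 4819648)*(-1/6950181) = 1913495*(-1/6950181) = -1913495/6950181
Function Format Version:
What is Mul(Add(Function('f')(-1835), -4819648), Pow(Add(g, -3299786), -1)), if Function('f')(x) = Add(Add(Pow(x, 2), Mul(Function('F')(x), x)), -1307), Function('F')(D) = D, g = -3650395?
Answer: Rational(-1913495, 6950181) ≈ -0.27532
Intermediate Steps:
Function('f')(x) = Add(-1307, Mul(2, Pow(x, 2))) (Function('f')(x) = Add(Add(Pow(x, 2), Mul(x, x)), -1307) = Add(Add(Pow(x, 2), Pow(x, 2)), -1307) = Add(Mul(2, Pow(x, 2)), -1307) = Add(-1307, Mul(2, Pow(x, 2))))
Mul(Add(Function('f')(-1835), -4819648), Pow(Add(g, -3299786), -1)) = Mul(Add(Add(-1307, Mul(2, Pow(-1835, 2))), -4819648), Pow(Add(-3650395, -3299786), -1)) = Mul(Add(Add(-1307, Mul(2, 3367225)), -4819648), Pow(-6950181, -1)) = Mul(Add(Add(-1307, 6734450), -4819648), Rational(-1, 6950181)) = Mul(Add(6733143, -4819648), Rational(-1, 6950181)) = Mul(1913495, Rational(-1, 6950181)) = Rational(-1913495, 6950181)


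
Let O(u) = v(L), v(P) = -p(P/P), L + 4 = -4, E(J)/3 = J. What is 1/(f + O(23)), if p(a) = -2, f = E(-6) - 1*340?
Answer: -1/356 ≈ -0.0028090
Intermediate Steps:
E(J) = 3*J
L = -8 (L = -4 - 4 = -8)
f = -358 (f = 3*(-6) - 1*340 = -18 - 340 = -358)
v(P) = 2 (v(P) = -1*(-2) = 2)
O(u) = 2
1/(f + O(23)) = 1/(-358 + 2) = 1/(-356) = -1/356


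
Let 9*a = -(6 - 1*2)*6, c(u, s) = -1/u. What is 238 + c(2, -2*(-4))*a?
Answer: 718/3 ≈ 239.33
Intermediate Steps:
a = -8/3 (a = (-(6 - 1*2)*6)/9 = (-(6 - 2)*6)/9 = (-1*4*6)/9 = (-4*6)/9 = (⅑)*(-24) = -8/3 ≈ -2.6667)
238 + c(2, -2*(-4))*a = 238 - 1/2*(-8/3) = 238 - 1*½*(-8/3) = 238 - ½*(-8/3) = 238 + 4/3 = 718/3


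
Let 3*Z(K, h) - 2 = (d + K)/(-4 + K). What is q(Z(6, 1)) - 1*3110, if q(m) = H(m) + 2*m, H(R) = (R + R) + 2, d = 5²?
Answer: -9254/3 ≈ -3084.7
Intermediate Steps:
d = 25
Z(K, h) = ⅔ + (25 + K)/(3*(-4 + K)) (Z(K, h) = ⅔ + ((25 + K)/(-4 + K))/3 = ⅔ + (25 + K)/(3*(-4 + K)))
H(R) = 2 + 2*R (H(R) = 2*R + 2 = 2 + 2*R)
q(m) = 2 + 4*m (q(m) = (2 + 2*m) + 2*m = 2 + 4*m)
q(Z(6, 1)) - 1*3110 = (2 + 4*((17/3 + 6)/(-4 + 6))) - 1*3110 = (2 + 4*((35/3)/2)) - 3110 = (2 + 4*((½)*(35/3))) - 3110 = (2 + 4*(35/6)) - 3110 = (2 + 70/3) - 3110 = 76/3 - 3110 = -9254/3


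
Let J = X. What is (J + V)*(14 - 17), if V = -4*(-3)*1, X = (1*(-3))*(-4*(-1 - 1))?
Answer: 36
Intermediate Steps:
X = -24 (X = -(-12)*(-2) = -3*8 = -24)
V = 12 (V = 12*1 = 12)
J = -24
(J + V)*(14 - 17) = (-24 + 12)*(14 - 17) = -12*(-3) = 36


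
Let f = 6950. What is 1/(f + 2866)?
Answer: 1/9816 ≈ 0.00010187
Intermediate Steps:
1/(f + 2866) = 1/(6950 + 2866) = 1/9816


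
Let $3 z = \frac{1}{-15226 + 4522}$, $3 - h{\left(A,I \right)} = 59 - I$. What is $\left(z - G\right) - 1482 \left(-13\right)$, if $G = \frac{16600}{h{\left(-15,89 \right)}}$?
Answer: $\frac{6627681301}{353232} \approx 18763.0$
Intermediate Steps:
$h{\left(A,I \right)} = -56 + I$ ($h{\left(A,I \right)} = 3 - \left(59 - I\right) = 3 + \left(-59 + I\right) = -56 + I$)
$G = \frac{16600}{33}$ ($G = \frac{16600}{-56 + 89} = \frac{16600}{33} \approx 503.03$)
$z = - \frac{1}{32112}$ ($z = \frac{1}{3 \left(-15226 + 4522\right)} = \frac{1}{3 \left(-10704\right)} = \frac{1}{3} \left(- \frac{1}{10704}\right) = - \frac{1}{32112} \approx -3.1141 \cdot 10^{-5}$)
$\left(z - G\right) - 1482 \left(-13\right) = \left(- \frac{1}{32112} - \frac{16600}{33}\right) - 1482 \left(-13\right) = \left(- \frac{1}{32112} - \frac{16600}{33}\right) - -19266 = - \frac{177686411}{353232} + 19266 = \frac{6627681301}{353232}$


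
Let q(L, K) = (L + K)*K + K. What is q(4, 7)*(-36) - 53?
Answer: -3077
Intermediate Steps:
q(L, K) = K + K*(K + L) (q(L, K) = (K + L)*K + K = K*(K + L) + K = K + K*(K + L))
q(4, 7)*(-36) - 53 = (7*(1 + 7 + 4))*(-36) - 53 = (7*12)*(-36) - 53 = 84*(-36) - 53 = -3024 - 53 = -3077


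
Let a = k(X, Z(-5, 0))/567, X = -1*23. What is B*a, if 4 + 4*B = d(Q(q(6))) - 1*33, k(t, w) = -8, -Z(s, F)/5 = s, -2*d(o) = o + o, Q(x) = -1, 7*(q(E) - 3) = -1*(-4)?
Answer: 8/63 ≈ 0.12698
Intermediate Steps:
q(E) = 25/7 (q(E) = 3 + (-1*(-4))/7 = 3 + (1/7)*4 = 3 + 4/7 = 25/7)
X = -23
d(o) = -o (d(o) = -(o + o)/2 = -o)
Z(s, F) = -5*s
B = -9 (B = -1 + (-1*(-1) - 1*33)/4 = -1 + (1 - 33)/4 = -1 + (1/4)*(-32) = -1 - 8 = -9)
a = -8/567 ≈ -0.014109
B*a = -9*(-8/567) = 8/63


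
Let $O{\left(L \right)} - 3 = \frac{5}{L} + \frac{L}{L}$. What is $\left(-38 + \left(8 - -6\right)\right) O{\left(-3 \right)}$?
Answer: $-56$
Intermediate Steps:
$O{\left(L \right)} = 4 + \frac{5}{L}$ ($O{\left(L \right)} = 3 + \left(\frac{5}{L} + \frac{L}{L}\right) = 3 + \left(\frac{5}{L} + 1\right) = 3 + \left(1 + \frac{5}{L}\right) = 4 + \frac{5}{L}$)
$\left(-38 + \left(8 - -6\right)\right) O{\left(-3 \right)} = \left(-38 + \left(8 - -6\right)\right) \left(4 + \frac{5}{-3}\right) = \left(-38 + \left(8 + 6\right)\right) \left(4 + 5 \left(- \frac{1}{3}\right)\right) = \left(-38 + 14\right) \left(4 - \frac{5}{3}\right) = \left(-24\right) \frac{7}{3} = -56$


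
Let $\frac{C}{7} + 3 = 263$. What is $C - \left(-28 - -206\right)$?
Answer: $1642$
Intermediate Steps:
$C = 1820$ ($C = -21 + 7 \cdot 263 = -21 + 1841 = 1820$)
$C - \left(-28 - -206\right) = 1820 - \left(-28 - -206\right) = 1820 - \left(-28 + 206\right) = 1820 - 178 = 1642$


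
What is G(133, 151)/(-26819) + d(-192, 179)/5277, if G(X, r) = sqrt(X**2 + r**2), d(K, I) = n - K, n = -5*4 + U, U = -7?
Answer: 55/1759 - sqrt(40490)/26819 ≈ 0.023765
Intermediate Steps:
n = -27 (n = -5*4 - 7 = -20 - 7 = -27)
d(K, I) = -27 - K
G(133, 151)/(-26819) + d(-192, 179)/5277 = sqrt(133**2 + 151**2)/(-26819) + (-27 - 1*(-192))/5277 = sqrt(17689 + 22801)*(-1/26819) + (-27 + 192)*(1/5277) = sqrt(40490)*(-1/26819) + 165*(1/5277) = -sqrt(40490)/26819 + 55/1759 = 55/1759 - sqrt(40490)/26819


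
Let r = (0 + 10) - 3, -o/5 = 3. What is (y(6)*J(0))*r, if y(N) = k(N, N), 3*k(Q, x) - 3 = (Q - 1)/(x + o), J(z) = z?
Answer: 0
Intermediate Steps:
o = -15 (o = -5*3 = -15)
k(Q, x) = 1 + (-1 + Q)/(3*(-15 + x)) (k(Q, x) = 1 + ((Q - 1)/(x - 15))/3 = 1 + ((-1 + Q)/(-15 + x))/3 = 1 + (-1 + Q)/(3*(-15 + x)))
y(N) = (-46 + 4*N)/(3*(-15 + N)) (y(N) = (-46 + N + 3*N)/(3*(-15 + N)) = (-46 + 4*N)/(3*(-15 + N)))
r = 7 (r = 10 - 3 = 7)
(y(6)*J(0))*r = ((2*(-23 + 2*6)/(3*(-15 + 6)))*0)*7 = (((2/3)*(-23 + 12)/(-9))*0)*7 = (((2/3)*(-1/9)*(-11))*0)*7 = ((22/27)*0)*7 = 0*7 = 0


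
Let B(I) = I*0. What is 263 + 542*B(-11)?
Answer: 263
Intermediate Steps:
B(I) = 0
263 + 542*B(-11) = 263 + 542*0 = 263 + 0 = 263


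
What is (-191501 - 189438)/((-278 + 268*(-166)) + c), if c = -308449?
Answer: 380939/353215 ≈ 1.0785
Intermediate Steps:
(-191501 - 189438)/((-278 + 268*(-166)) + c) = (-191501 - 189438)/((-278 + 268*(-166)) - 308449) = -380939/((-278 - 44488) - 308449) = -380939/(-44766 - 308449) = -380939/(-353215) = -380939*(-1/353215) = 380939/353215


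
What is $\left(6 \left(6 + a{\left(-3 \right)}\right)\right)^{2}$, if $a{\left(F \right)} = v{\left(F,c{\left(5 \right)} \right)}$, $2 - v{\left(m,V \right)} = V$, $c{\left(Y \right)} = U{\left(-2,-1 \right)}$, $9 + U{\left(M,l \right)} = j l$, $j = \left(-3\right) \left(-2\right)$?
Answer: $19044$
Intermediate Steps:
$j = 6$
$U{\left(M,l \right)} = -9 + 6 l$
$c{\left(Y \right)} = -15$ ($c{\left(Y \right)} = -9 + 6 \left(-1\right) = -9 - 6 = -15$)
$v{\left(m,V \right)} = 2 - V$
$a{\left(F \right)} = 17$ ($a{\left(F \right)} = 2 - -15 = 2 + 15 = 17$)
$\left(6 \left(6 + a{\left(-3 \right)}\right)\right)^{2} = \left(6 \left(6 + 17\right)\right)^{2} = \left(6 \cdot 23\right)^{2} = 138^{2} = 19044$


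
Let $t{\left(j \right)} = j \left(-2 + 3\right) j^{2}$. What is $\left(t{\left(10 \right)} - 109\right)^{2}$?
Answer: $793881$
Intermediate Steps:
$t{\left(j \right)} = j^{3}$ ($t{\left(j \right)} = j 1 j^{2} = j j^{2} = j^{3}$)
$\left(t{\left(10 \right)} - 109\right)^{2} = \left(10^{3} - 109\right)^{2} = \left(1000 - 109\right)^{2} = 891^{2} = 793881$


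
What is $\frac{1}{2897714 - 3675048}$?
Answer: $- \frac{1}{777334} \approx -1.2864 \cdot 10^{-6}$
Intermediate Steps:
$\frac{1}{2897714 - 3675048} = \frac{1}{-777334} = - \frac{1}{777334}$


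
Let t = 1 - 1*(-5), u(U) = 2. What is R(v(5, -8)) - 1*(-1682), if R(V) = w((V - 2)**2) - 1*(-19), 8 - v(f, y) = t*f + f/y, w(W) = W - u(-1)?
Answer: 143705/64 ≈ 2245.4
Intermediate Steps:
t = 6 (t = 1 + 5 = 6)
w(W) = -2 + W (w(W) = W - 1*2 = W - 2 = -2 + W)
v(f, y) = 8 - 6*f - f/y (v(f, y) = 8 - (6*f + f/y) = 8 + (-6*f - f/y) = 8 - 6*f - f/y)
R(V) = 17 + (-2 + V)**2 (R(V) = (-2 + (V - 2)**2) - 1*(-19) = (-2 + (-2 + V)**2) + 19 = 17 + (-2 + V)**2)
R(v(5, -8)) - 1*(-1682) = (17 + (-2 + (8 - 6*5 - 1*5/(-8)))**2) - 1*(-1682) = (17 + (-2 + (8 - 30 - 1*5*(-1/8)))**2) + 1682 = (17 + (-2 + (8 - 30 + 5/8))**2) + 1682 = (17 + (-2 - 171/8)**2) + 1682 = (17 + (-187/8)**2) + 1682 = (17 + 34969/64) + 1682 = 36057/64 + 1682 = 143705/64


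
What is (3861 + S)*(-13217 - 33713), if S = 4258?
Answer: -381024670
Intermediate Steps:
(3861 + S)*(-13217 - 33713) = (3861 + 4258)*(-13217 - 33713) = 8119*(-46930) = -381024670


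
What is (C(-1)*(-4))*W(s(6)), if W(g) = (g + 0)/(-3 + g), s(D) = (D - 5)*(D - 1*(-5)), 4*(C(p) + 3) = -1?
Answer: 143/8 ≈ 17.875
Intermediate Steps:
C(p) = -13/4 (C(p) = -3 + (¼)*(-1) = -3 - ¼ = -13/4)
s(D) = (-5 + D)*(5 + D) (s(D) = (-5 + D)*(D + 5) = (-5 + D)*(5 + D))
W(g) = g/(-3 + g)
(C(-1)*(-4))*W(s(6)) = (-13/4*(-4))*((-25 + 6²)/(-3 + (-25 + 6²))) = 13*((-25 + 36)/(-3 + (-25 + 36))) = 13*(11/(-3 + 11)) = 13*(11/8) = 143/8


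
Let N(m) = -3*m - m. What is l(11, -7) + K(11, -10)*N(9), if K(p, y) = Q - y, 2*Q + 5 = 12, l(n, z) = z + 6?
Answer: -487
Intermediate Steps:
l(n, z) = 6 + z
Q = 7/2 (Q = -5/2 + (1/2)*12 = -5/2 + 6 = 7/2 ≈ 3.5000)
K(p, y) = 7/2 - y
N(m) = -4*m
l(11, -7) + K(11, -10)*N(9) = (6 - 7) + (7/2 - 1*(-10))*(-4*9) = -1 + (7/2 + 10)*(-36) = -1 + (27/2)*(-36) = -1 - 486 = -487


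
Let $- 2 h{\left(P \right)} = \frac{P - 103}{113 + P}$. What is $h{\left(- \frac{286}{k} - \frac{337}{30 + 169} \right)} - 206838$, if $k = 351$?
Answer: $- \frac{15349205711}{74209} \approx -2.0684 \cdot 10^{5}$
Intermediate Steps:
$h{\left(P \right)} = - \frac{-103 + P}{2 \left(113 + P\right)}$ ($h{\left(P \right)} = - \frac{\left(P - 103\right) \frac{1}{113 + P}}{2} = - \frac{\left(-103 + P\right) \frac{1}{113 + P}}{2} = - \frac{\frac{1}{113 + P} \left(-103 + P\right)}{2} = - \frac{-103 + P}{2 \left(113 + P\right)}$)
$h{\left(- \frac{286}{k} - \frac{337}{30 + 169} \right)} - 206838 = \frac{103 - \left(- \frac{286}{351} - \frac{337}{30 + 169}\right)}{2 \left(113 - \left(\frac{22}{27} + \frac{337}{30 + 169}\right)\right)} - 206838 = \frac{103 - \left(\left(-286\right) \frac{1}{351} - \frac{337}{199}\right)}{2 \left(113 - \left(\frac{22}{27} + \frac{337}{199}\right)\right)} - 206838 = \frac{103 - \left(- \frac{22}{27} - \frac{337}{199}\right)}{2 \left(113 - \frac{13477}{5373}\right)} - 206838 = \frac{103 - - \frac{13477}{5373}}{2 \left(113 - \frac{13477}{5373}\right)} - 206838 = \frac{103 + \frac{13477}{5373}}{2 \cdot \frac{593672}{5373}} - 206838 = \frac{1}{2} \cdot \frac{5373}{593672} \cdot \frac{566896}{5373} - 206838 = \frac{35431}{74209} - 206838 = - \frac{15349205711}{74209}$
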